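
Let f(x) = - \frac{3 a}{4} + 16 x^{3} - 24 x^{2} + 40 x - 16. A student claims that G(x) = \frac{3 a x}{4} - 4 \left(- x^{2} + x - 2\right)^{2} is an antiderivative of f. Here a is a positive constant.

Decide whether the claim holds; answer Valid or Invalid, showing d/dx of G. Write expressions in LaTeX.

d/dx[G] = \frac{3 a}{4} - 16 x^{3} + 24 x^{2} - 40 x + 16
d/dx[G] - f(x) = \frac{3 a}{2} - 32 x^{3} + 48 x^{2} - 80 x + 32 != 0.

Invalid: d/dx[G] - f = \frac{3 a}{2} - 32 x^{3} + 48 x^{2} - 80 x + 32, which is not 0.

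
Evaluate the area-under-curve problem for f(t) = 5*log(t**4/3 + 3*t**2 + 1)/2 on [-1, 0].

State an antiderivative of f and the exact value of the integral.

Since d/dt undoes antidifferentiation here, F'(t) = f(t) is required of F(t).
F(t) = 5*t*log(t**4/3 + 3*t**2 + 1)/2 - 10*t + 5*sqrt(2)*sqrt(9 - sqrt(69))*atan(sqrt(2)*t/sqrt(9 - sqrt(69)))/2 + 5*sqrt(2)*sqrt(sqrt(69) + 9)*atan(sqrt(2)*t/sqrt(sqrt(69) + 9))/2 is an antiderivative of f.
Check: d/dt[5*t*log(t**4/3 + 3*t**2 + 1)/2 - 10*t + 5*sqrt(2)*sqrt(9 - sqrt(69))*atan(sqrt(2)*t/sqrt(9 - sqrt(69)))/2 + 5*sqrt(2)*sqrt(sqrt(69) + 9)*atan(sqrt(2)*t/sqrt(sqrt(69) + 9))/2] = 5*log(t**4/3 + 3*t**2 + 1)/2 = f(t).
F(0) = 0; F(-1) = -5*sqrt(2)*sqrt(sqrt(69) + 9)*atan(sqrt(2)/sqrt(sqrt(69) + 9))/2 - 5*log(13/3)/2 - 5*sqrt(2)*sqrt(9 - sqrt(69))*atan(sqrt(2)/sqrt(9 - sqrt(69)))/2 + 10.
Integral = F(0) - F(-1) = -10 + 5*sqrt(2)*sqrt(9 - sqrt(69))*atan(sqrt(2)/sqrt(9 - sqrt(69)))/2 + 5*log(13/3)/2 + 5*sqrt(2)*sqrt(sqrt(69) + 9)*atan(sqrt(2)/sqrt(sqrt(69) + 9))/2.

Antiderivative: F(t) = 5*t*log(t**4/3 + 3*t**2 + 1)/2 - 10*t + 5*sqrt(2)*sqrt(9 - sqrt(69))*atan(sqrt(2)*t/sqrt(9 - sqrt(69)))/2 + 5*sqrt(2)*sqrt(sqrt(69) + 9)*atan(sqrt(2)*t/sqrt(sqrt(69) + 9))/2; value = -10 + 5*sqrt(2)*sqrt(9 - sqrt(69))*atan(sqrt(2)/sqrt(9 - sqrt(69)))/2 + 5*log(13/3)/2 + 5*sqrt(2)*sqrt(sqrt(69) + 9)*atan(sqrt(2)/sqrt(sqrt(69) + 9))/2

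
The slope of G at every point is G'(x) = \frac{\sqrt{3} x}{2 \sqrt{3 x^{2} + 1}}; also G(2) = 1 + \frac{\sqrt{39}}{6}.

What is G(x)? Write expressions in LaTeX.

G(x) = \frac{\sqrt{x^{2} + \frac{1}{3}}}{2} + 1

G'(x) matches the chain-rule pattern g'(h)*h' with inner function h(x) = x^{2} + \frac{1}{3}; substituting u = h(x) collapses the integral.
A general antiderivative is \frac{\sqrt{x^{2} + \frac{1}{3}}}{2} + C.
The condition gives C = 1 + \frac{\sqrt{39}}{6} - (\frac{\sqrt{39}}{6}) = 1.
So G(x) = \frac{\sqrt{x^{2} + \frac{1}{3}}}{2} + 1.
Check: d/dx[\frac{\sqrt{x^{2} + \frac{1}{3}}}{2} + 1] = \frac{\sqrt{3} x}{2 \sqrt{3 x^{2} + 1}} = G'(x).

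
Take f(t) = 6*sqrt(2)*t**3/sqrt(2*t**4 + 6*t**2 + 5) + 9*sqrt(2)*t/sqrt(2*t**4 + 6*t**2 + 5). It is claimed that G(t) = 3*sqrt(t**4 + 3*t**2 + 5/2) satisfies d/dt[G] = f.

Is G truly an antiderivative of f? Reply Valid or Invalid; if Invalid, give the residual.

d/dt[G] = (6*sqrt(2)*t**3 + 9*sqrt(2)*t)/sqrt(2*t**4 + 6*t**2 + 5)
This equals f(t) exactly, so the claim holds.

Valid. The derivative of G reproduces f.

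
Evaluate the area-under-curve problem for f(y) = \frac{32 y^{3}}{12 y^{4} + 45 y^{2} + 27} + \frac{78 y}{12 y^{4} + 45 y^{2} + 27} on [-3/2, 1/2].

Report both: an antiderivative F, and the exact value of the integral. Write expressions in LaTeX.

Integrate term by term and add the pieces.
F(y) = \frac{\log{\left(y^{2} + 3 \right)}}{3} + \log{\left(4 y^{2} + 3 \right)} is an antiderivative of f.
Check: d/dy[\frac{\log{\left(y^{2} + 3 \right)}}{3} + \log{\left(4 y^{2} + 3 \right)}] = \frac{32 y^{3} + 78 y}{12 y^{4} + 45 y^{2} + 27}, which equals f(y).
F(1/2) = \frac{\log{\left(\frac{13}{4} \right)}}{3} + \log{\left(4 \right)}; F(-3/2) = \frac{\log{\left(\frac{21}{4} \right)}}{3} + \log{\left(12 \right)}.
Integral = F(1/2) - F(-3/2) = - \log{\left(12 \right)} - \frac{\log{\left(\frac{21}{4} \right)}}{3} + \frac{\log{\left(\frac{13}{4} \right)}}{3} + \log{\left(4 \right)}.

Antiderivative: F(y) = \frac{\log{\left(y^{2} + 3 \right)}}{3} + \log{\left(4 y^{2} + 3 \right)}; value = - \log{\left(12 \right)} - \frac{\log{\left(\frac{21}{4} \right)}}{3} + \frac{\log{\left(\frac{13}{4} \right)}}{3} + \log{\left(4 \right)}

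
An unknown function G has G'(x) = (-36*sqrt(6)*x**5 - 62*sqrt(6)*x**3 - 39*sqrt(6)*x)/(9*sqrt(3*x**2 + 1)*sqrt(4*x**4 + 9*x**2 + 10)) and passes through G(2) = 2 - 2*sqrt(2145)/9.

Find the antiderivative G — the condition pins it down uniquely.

G(x) = -(sqrt(6)*sqrt(3*x**2 + 1)*sqrt(4*x**4 + 9*x**2 + 10) - 18)/9

Recognize the product-rule pattern: G'(x) = u'v + uv' with u = -2*sqrt(3*x**2 + 1)/3, v = sqrt(2*x**4/3 + 3*x**2/2 + 5/3), so integration by parts undoes it.
A general antiderivative is -2*sqrt(3*x**2 + 1)*sqrt(2*x**4/3 + 3*x**2/2 + 5/3)/3 + C.
The condition gives C = 2 - 2*sqrt(2145)/9 - (-2*sqrt(2145)/9) = 2.
So G(x) = -(sqrt(6)*sqrt(3*x**2 + 1)*sqrt(4*x**4 + 9*x**2 + 10) - 18)/9.
Check: d/dx[-(sqrt(6)*sqrt(3*x**2 + 1)*sqrt(4*x**4 + 9*x**2 + 10) - 18)/9] = (-36*sqrt(6)*x**5 - 62*sqrt(6)*x**3 - 39*sqrt(6)*x)/(9*sqrt(3*x**2 + 1)*sqrt(4*x**4 + 9*x**2 + 10)) = G'(x).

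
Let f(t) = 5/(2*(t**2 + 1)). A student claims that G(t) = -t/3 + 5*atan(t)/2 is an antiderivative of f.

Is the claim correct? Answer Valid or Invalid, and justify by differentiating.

d/dt[G] = (13 - 2*t**2)/(6*t**2 + 6)
d/dt[G] - f(t) = -1/3 != 0.

Invalid: d/dt[G] - f = -1/3, which is not 0.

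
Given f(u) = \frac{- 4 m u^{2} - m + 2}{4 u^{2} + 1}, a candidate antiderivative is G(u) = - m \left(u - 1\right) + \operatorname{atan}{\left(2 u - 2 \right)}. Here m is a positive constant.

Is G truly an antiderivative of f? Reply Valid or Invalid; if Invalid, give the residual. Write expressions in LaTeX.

d/du[G] = \frac{- 4 m u^{2} + 8 m u - 5 m + 2}{4 u^{2} - 8 u + 5}
d/du[G] - f(u) = \frac{16 u - 8}{16 u^{4} - 32 u^{3} + 24 u^{2} - 8 u + 5} != 0.

Invalid: d/du[G] - f = \frac{16 u - 8}{16 u^{4} - 32 u^{3} + 24 u^{2} - 8 u + 5}, which is not 0.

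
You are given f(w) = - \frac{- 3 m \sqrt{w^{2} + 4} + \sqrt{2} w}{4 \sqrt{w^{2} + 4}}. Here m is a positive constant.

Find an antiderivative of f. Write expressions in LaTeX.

An antiderivative is F(w) = \frac{\sqrt{2} \left(3 \sqrt{2} m w - 2 \sqrt{w^{2} + 4}\right)}{8}.

Since d/dw undoes antidifferentiation here, F'(w) = f(w) is required of F(w).
Check: d/dw[\frac{\sqrt{2} \left(3 \sqrt{2} m w - 2 \sqrt{w^{2} + 4}\right)}{8}] = \frac{3 m \sqrt{w^{2} + 4} - \sqrt{2} w}{4 \sqrt{w^{2} + 4}}, which equals f(w).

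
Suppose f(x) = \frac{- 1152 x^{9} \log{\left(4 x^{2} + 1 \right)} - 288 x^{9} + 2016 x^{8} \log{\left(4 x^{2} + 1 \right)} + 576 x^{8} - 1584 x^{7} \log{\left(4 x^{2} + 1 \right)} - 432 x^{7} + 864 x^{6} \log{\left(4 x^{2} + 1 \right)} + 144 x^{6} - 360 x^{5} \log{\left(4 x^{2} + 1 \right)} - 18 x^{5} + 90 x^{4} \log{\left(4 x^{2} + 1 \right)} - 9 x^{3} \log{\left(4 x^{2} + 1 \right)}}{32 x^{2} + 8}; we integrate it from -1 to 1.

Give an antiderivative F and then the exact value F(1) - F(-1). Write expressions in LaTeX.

Recognize the product-rule pattern: f = u'v + uv' with u = - \frac{9 \left(x^{2} - \frac{x}{2}\right)^{4}}{2}, v = \log{\left(4 x^{2} + 1 \right)}, so integration by parts undoes it.
F(x) = - \frac{9 x^{8} \log{\left(4 x^{2} + 1 \right)}}{2} + 9 x^{7} \log{\left(4 x^{2} + 1 \right)} - \frac{27 x^{6} \log{\left(4 x^{2} + 1 \right)}}{4} + \frac{9 x^{5} \log{\left(4 x^{2} + 1 \right)}}{4} - \frac{9 x^{4} \log{\left(4 x^{2} + 1 \right)}}{32} is an antiderivative of f.
Check: d/dx[- \frac{9 x^{8} \log{\left(4 x^{2} + 1 \right)}}{2} + 9 x^{7} \log{\left(4 x^{2} + 1 \right)} - \frac{27 x^{6} \log{\left(4 x^{2} + 1 \right)}}{4} + \frac{9 x^{5} \log{\left(4 x^{2} + 1 \right)}}{4} - \frac{9 x^{4} \log{\left(4 x^{2} + 1 \right)}}{32}] = \frac{- 1152 x^{9} \log{\left(4 x^{2} + 1 \right)} - 288 x^{9} + 2016 x^{8} \log{\left(4 x^{2} + 1 \right)} + 576 x^{8} - 1584 x^{7} \log{\left(4 x^{2} + 1 \right)} - 432 x^{7} + 864 x^{6} \log{\left(4 x^{2} + 1 \right)} + 144 x^{6} - 360 x^{5} \log{\left(4 x^{2} + 1 \right)} - 18 x^{5} + 90 x^{4} \log{\left(4 x^{2} + 1 \right)} - 9 x^{3} \log{\left(4 x^{2} + 1 \right)}}{32 x^{2} + 8} = f(x).
F(1) = - \frac{9 \log{\left(5 \right)}}{32}; F(-1) = - \frac{729 \log{\left(5 \right)}}{32}.
Integral = F(1) - F(-1) = \frac{45 \log{\left(5 \right)}}{2}.

Antiderivative: F(x) = - \frac{9 x^{8} \log{\left(4 x^{2} + 1 \right)}}{2} + 9 x^{7} \log{\left(4 x^{2} + 1 \right)} - \frac{27 x^{6} \log{\left(4 x^{2} + 1 \right)}}{4} + \frac{9 x^{5} \log{\left(4 x^{2} + 1 \right)}}{4} - \frac{9 x^{4} \log{\left(4 x^{2} + 1 \right)}}{32}; value = \frac{45 \log{\left(5 \right)}}{2}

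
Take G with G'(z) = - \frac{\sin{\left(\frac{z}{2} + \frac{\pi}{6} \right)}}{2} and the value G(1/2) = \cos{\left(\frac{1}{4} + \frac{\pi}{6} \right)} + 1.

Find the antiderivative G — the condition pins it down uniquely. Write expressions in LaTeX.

G(z) = \cos{\left(\frac{z}{2} + \frac{\pi}{6} \right)} + 1

A first test for any G(z): its z-derivative must equal the given G'(z).
A general antiderivative is \cos{\left(\frac{z}{2} + \frac{\pi}{6} \right)} + C.
The condition gives C = \cos{\left(\frac{1}{4} + \frac{\pi}{6} \right)} + 1 - (\cos{\left(\frac{1}{4} + \frac{\pi}{6} \right)}) = 1.
So G(z) = \cos{\left(\frac{z}{2} + \frac{\pi}{6} \right)} + 1.
Check: d/dz[\cos{\left(\frac{z}{2} + \frac{\pi}{6} \right)} + 1] = - \frac{\sin{\left(\frac{z}{2} + \frac{\pi}{6} \right)}}{2} = G'(z).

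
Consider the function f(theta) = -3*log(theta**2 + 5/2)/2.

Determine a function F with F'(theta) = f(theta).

A candidate is checked by its d/dtheta: the result must match f(theta).
Check: d/dtheta[-3*theta*log(theta**2 + 5/2)/2 + 3*theta - 3*sqrt(10)*atan(sqrt(10)*theta/5)/2] = -3*log(theta**2 + 5/2)/2 = f(theta).

An antiderivative is F(theta) = -3*theta*log(theta**2 + 5/2)/2 + 3*theta - 3*sqrt(10)*atan(sqrt(10)*theta/5)/2.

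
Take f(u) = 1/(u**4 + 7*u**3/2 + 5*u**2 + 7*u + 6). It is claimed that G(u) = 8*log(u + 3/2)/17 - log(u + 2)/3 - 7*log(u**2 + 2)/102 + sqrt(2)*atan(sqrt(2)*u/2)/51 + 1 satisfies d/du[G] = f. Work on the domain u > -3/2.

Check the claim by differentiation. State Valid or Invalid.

d/du[G] = 2/(2*u**4 + 7*u**3 + 10*u**2 + 14*u + 12)
This equals f(u) exactly, so the claim holds.

Valid. The derivative of G reproduces f.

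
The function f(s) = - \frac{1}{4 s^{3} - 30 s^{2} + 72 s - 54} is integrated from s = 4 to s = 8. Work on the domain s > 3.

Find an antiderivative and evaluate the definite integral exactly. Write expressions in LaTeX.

The denominator factors as 2 \left(s - 3\right)^{2} \left(2 s - 3\right); partial fractions split f into directly integrable pieces: - \frac{2}{9 \left(2 s - 3\right)} + \frac{1}{9 \left(s - 3\right)} - \frac{1}{6 \left(s - 3\right)^{2}}.
F(s) = \frac{2 \left(s - 3\right) \log{\left(s - 3 \right)} - 2 \left(s - 3\right) \log{\left(s - \frac{3}{2} \right)} + 3}{18 \left(s - 3\right)} is an antiderivative of f.
Check: d/ds[\frac{2 \left(s - 3\right) \log{\left(s - 3 \right)} - 2 \left(s - 3\right) \log{\left(s - \frac{3}{2} \right)} + 3}{18 \left(s - 3\right)}] = - \frac{1}{4 s^{3} - 30 s^{2} + 72 s - 54} = f(s).
F(8) = - \frac{\log{\left(\frac{13}{2} \right)}}{9} + \frac{1}{30} + \frac{\log{\left(5 \right)}}{9}; F(4) = \frac{1}{6} - \frac{\log{\left(\frac{5}{2} \right)}}{9}.
Integral = F(8) - F(4) = - \frac{\log{\left(\frac{13}{2} \right)}}{9} - \frac{2}{15} + \frac{\log{\left(\frac{5}{2} \right)}}{9} + \frac{\log{\left(5 \right)}}{9}.

Antiderivative: F(s) = \frac{2 \left(s - 3\right) \log{\left(s - 3 \right)} - 2 \left(s - 3\right) \log{\left(s - \frac{3}{2} \right)} + 3}{18 \left(s - 3\right)}; value = - \frac{\log{\left(\frac{13}{2} \right)}}{9} - \frac{2}{15} + \frac{\log{\left(\frac{5}{2} \right)}}{9} + \frac{\log{\left(5 \right)}}{9}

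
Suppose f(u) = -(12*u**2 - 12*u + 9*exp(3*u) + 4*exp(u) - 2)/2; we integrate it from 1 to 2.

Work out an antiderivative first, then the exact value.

Antiderivative: F(u) = -2*u**3 + 3*u**2 + u - 3*exp(3*u)/2 - 2*exp(u); value = -3*exp(6)/2 - 2*exp(2) - 4 + 2*exp(1) + 3*exp(3)/2

Check any antiderivative F(u) by computing F'(u) and comparing it with f(u).
F(u) = -2*u**3 + 3*u**2 + u - 3*exp(3*u)/2 - 2*exp(u) is an antiderivative of f.
Check: d/du[-2*u**3 + 3*u**2 + u - 3*exp(3*u)/2 - 2*exp(u)] = -6*u**2 + 6*u - 9*exp(3*u)/2 - 2*exp(u) + 1, which equals f(u).
F(2) = -3*exp(6)/2 - 2*exp(2) - 2; F(1) = -3*exp(3)/2 - 2*exp(1) + 2.
Integral = F(2) - F(1) = -3*exp(6)/2 - 2*exp(2) - 4 + 2*exp(1) + 3*exp(3)/2.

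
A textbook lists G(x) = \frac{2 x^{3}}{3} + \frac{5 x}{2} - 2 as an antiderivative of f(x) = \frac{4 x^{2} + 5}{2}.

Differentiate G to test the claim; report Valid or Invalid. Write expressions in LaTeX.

Valid: G'(x) = f(x).

d/dx[G] = 2 x^{2} + \frac{5}{2}
This equals f(x) exactly, so the claim holds.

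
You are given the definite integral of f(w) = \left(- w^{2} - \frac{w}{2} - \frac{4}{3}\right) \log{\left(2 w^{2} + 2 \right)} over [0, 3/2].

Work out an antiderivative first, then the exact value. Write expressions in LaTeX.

Antiderivative: F(w) = \frac{8 w^{3} + 9 w^{2} + 3 w \left(- 4 w^{2} - 3 w - 16\right) \log{\left(2 w^{2} + 2 \right)} + 72 w - 9 \log{\left(w^{2} + 1 \right)} - 72 \operatorname{atan}{\left(w \right)}}{36}; value = - \frac{59 \log{\left(\frac{13}{2} \right)}}{16} - 2 \operatorname{atan}{\left(\frac{3}{2} \right)} - \frac{\log{\left(\frac{13}{4} \right)}}{4} + \frac{69}{16}

Whatever form F(w) takes, F'(w) = f(w) is non-negotiable.
F(w) = \frac{8 w^{3} + 9 w^{2} + 3 w \left(- 4 w^{2} - 3 w - 16\right) \log{\left(2 w^{2} + 2 \right)} + 72 w - 9 \log{\left(w^{2} + 1 \right)} - 72 \operatorname{atan}{\left(w \right)}}{36} is an antiderivative of f.
Check: d/dw[\frac{8 w^{3} + 9 w^{2} + 3 w \left(- 4 w^{2} - 3 w - 16\right) \log{\left(2 w^{2} + 2 \right)} + 72 w - 9 \log{\left(w^{2} + 1 \right)} - 72 \operatorname{atan}{\left(w \right)}}{36}] = - w^{2} \log{\left(w^{2} + 1 \right)} - w^{2} \log{\left(2 \right)} - \frac{w \log{\left(w^{2} + 1 \right)}}{2} - \frac{w \log{\left(2 \right)}}{2} - \frac{4 \log{\left(w^{2} + 1 \right)}}{3} - \frac{4 \log{\left(2 \right)}}{3}, which equals f(w).
F(3/2) = - \frac{59 \log{\left(\frac{13}{2} \right)}}{16} - 2 \operatorname{atan}{\left(\frac{3}{2} \right)} - \frac{\log{\left(\frac{13}{4} \right)}}{4} + \frac{69}{16}; F(0) = 0.
Integral = F(3/2) - F(0) = - \frac{59 \log{\left(\frac{13}{2} \right)}}{16} - 2 \operatorname{atan}{\left(\frac{3}{2} \right)} - \frac{\log{\left(\frac{13}{4} \right)}}{4} + \frac{69}{16}.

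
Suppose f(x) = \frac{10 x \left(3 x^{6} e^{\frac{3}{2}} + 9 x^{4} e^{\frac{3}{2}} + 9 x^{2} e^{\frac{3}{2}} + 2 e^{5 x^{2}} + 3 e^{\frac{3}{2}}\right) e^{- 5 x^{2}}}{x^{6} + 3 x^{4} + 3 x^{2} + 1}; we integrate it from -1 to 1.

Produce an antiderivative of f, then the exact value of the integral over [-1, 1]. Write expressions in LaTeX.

Recover f(x) by differentiating a candidate F(x); any mismatch rules it out.
F(x) = \frac{- 3 x^{4} - 6 x^{2} - \frac{5 e^{5 x^{2}}}{e^{\frac{3}{2}}} - 3}{\frac{x^{4} e^{5 x^{2}}}{e^{\frac{3}{2}}} + \frac{2 x^{2} e^{5 x^{2}}}{e^{\frac{3}{2}}} + \frac{e^{5 x^{2}}}{e^{\frac{3}{2}}}} is an antiderivative of f.
Check: d/dx[\frac{- 3 x^{4} - 6 x^{2} - \frac{5 e^{5 x^{2}}}{e^{\frac{3}{2}}} - 3}{\frac{x^{4} e^{5 x^{2}}}{e^{\frac{3}{2}}} + \frac{2 x^{2} e^{5 x^{2}}}{e^{\frac{3}{2}}} + \frac{e^{5 x^{2}}}{e^{\frac{3}{2}}}}] = \frac{30 x^{7} e^{\frac{9}{2}} + 90 x^{5} e^{\frac{9}{2}} + 90 x^{3} e^{\frac{9}{2}} + 20 x e^{3} e^{5 x^{2}} + 30 x e^{\frac{9}{2}}}{x^{6} e^{3} e^{5 x^{2}} + 3 x^{4} e^{3} e^{5 x^{2}} + 3 x^{2} e^{3} e^{5 x^{2}} + e^{3} e^{5 x^{2}}}, which equals f(x).
F(1) = - \frac{5}{4} - \frac{3}{e^{\frac{7}{2}}}; F(-1) = - \frac{5}{4} - \frac{3}{e^{\frac{7}{2}}}.
Integral = F(1) - F(-1) = 0.

Antiderivative: F(x) = \frac{- 3 x^{4} - 6 x^{2} - \frac{5 e^{5 x^{2}}}{e^{\frac{3}{2}}} - 3}{\frac{x^{4} e^{5 x^{2}}}{e^{\frac{3}{2}}} + \frac{2 x^{2} e^{5 x^{2}}}{e^{\frac{3}{2}}} + \frac{e^{5 x^{2}}}{e^{\frac{3}{2}}}}; value = 0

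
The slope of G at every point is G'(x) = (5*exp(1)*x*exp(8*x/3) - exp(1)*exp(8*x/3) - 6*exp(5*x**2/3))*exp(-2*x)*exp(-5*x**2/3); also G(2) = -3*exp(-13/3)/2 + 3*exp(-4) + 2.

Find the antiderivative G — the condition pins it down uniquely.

Any candidate G(x) must reproduce the stated G'(x) exactly.
A general antiderivative is -3*exp(-5*x**2/3 + 2*x/3 + 1)/2 + 3*exp(-2*x) + C.
The condition gives C = -3*exp(-13/3)/2 + 3*exp(-4) + 2 - (-3*exp(-13/3)/2 + 3*exp(-4)) = 2.
So G(x) = (-3*exp(2*x)*exp(-5*x**2/3 + 2*x/3 + 1) + 4*exp(2*x) + 6)*exp(-2*x)/2.
Check: d/dx[(-3*exp(2*x)*exp(-5*x**2/3 + 2*x/3 + 1) + 4*exp(2*x) + 6)*exp(-2*x)/2] = (5*exp(1)*x*exp(8*x/3)*exp(-5*x**2/3) - exp(1)*exp(8*x/3)*exp(-5*x**2/3) - 6)*exp(-2*x), which equals G'(x).

G(x) = (-3*exp(2*x)*exp(-5*x**2/3 + 2*x/3 + 1) + 4*exp(2*x) + 6)*exp(-2*x)/2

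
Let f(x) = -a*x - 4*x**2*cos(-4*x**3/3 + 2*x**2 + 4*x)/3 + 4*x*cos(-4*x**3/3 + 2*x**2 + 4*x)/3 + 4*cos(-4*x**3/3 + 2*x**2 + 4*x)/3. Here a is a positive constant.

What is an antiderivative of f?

An antiderivative is F(x) = -(3*a*x**2 - 2*sin(-4*x**3/3 + 2*x**2 + 4*x))/6.

Integrate term by term and add the pieces.
Check: d/dx[-(3*a*x**2 - 2*sin(-4*x**3/3 + 2*x**2 + 4*x))/6] = -a*x - 4*x**2*cos(-4*x**3/3 + 2*x**2 + 4*x)/3 + 4*x*cos(-4*x**3/3 + 2*x**2 + 4*x)/3 + 4*cos(-4*x**3/3 + 2*x**2 + 4*x)/3 = f(x).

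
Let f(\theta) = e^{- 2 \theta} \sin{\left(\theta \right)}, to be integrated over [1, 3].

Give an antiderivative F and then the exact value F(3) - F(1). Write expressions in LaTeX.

Antiderivative: F(\theta) = - \frac{2 e^{- 2 \theta} \sin{\left(\theta \right)}}{5} - \frac{e^{- 2 \theta} \cos{\left(\theta \right)}}{5}; value = - \frac{2 \sin{\left(3 \right)}}{5 e^{6}} - \frac{\cos{\left(3 \right)}}{5 e^{6}} + \frac{\cos{\left(1 \right)}}{5 e^{2}} + \frac{2 \sin{\left(1 \right)}}{5 e^{2}}

For F(\theta) to be correct the identity F'(\theta) - f(\theta) = 0 must hold.
F(\theta) = - \frac{2 e^{- 2 \theta} \sin{\left(\theta \right)}}{5} - \frac{e^{- 2 \theta} \cos{\left(\theta \right)}}{5} is an antiderivative of f.
Check: d/d\theta[- \frac{2 e^{- 2 \theta} \sin{\left(\theta \right)}}{5} - \frac{e^{- 2 \theta} \cos{\left(\theta \right)}}{5}] = e^{- 2 \theta} \sin{\left(\theta \right)} = f(\theta).
F(3) = - \frac{2 \sin{\left(3 \right)}}{5 e^{6}} - \frac{\cos{\left(3 \right)}}{5 e^{6}}; F(1) = - \frac{2 \sin{\left(1 \right)}}{5 e^{2}} - \frac{\cos{\left(1 \right)}}{5 e^{2}}.
Integral = F(3) - F(1) = - \frac{2 \sin{\left(3 \right)}}{5 e^{6}} - \frac{\cos{\left(3 \right)}}{5 e^{6}} + \frac{\cos{\left(1 \right)}}{5 e^{2}} + \frac{2 \sin{\left(1 \right)}}{5 e^{2}}.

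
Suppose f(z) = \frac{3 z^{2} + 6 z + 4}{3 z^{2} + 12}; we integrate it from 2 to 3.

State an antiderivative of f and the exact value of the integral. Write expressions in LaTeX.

Check any antiderivative F(z) by computing F'(z) and comparing it with f(z).
F(z) = z + \log{\left(z^{2} + 4 \right)} - \frac{4 \operatorname{atan}{\left(\frac{z}{2} \right)}}{3} is an antiderivative of f.
Check: d/dz[z + \log{\left(z^{2} + 4 \right)} - \frac{4 \operatorname{atan}{\left(\frac{z}{2} \right)}}{3}] = \frac{3 z^{2} + 6 z + 4}{3 z^{2} + 12} = f(z).
F(3) = - \frac{4 \operatorname{atan}{\left(\frac{3}{2} \right)}}{3} + \log{\left(13 \right)} + 3; F(2) = - \frac{\pi}{3} + 2 + \log{\left(8 \right)}.
Integral = F(3) - F(2) = - \log{\left(8 \right)} - \frac{4 \operatorname{atan}{\left(\frac{3}{2} \right)}}{3} + 1 + \frac{\pi}{3} + \log{\left(13 \right)}.

Antiderivative: F(z) = z + \log{\left(z^{2} + 4 \right)} - \frac{4 \operatorname{atan}{\left(\frac{z}{2} \right)}}{3}; value = - \log{\left(8 \right)} - \frac{4 \operatorname{atan}{\left(\frac{3}{2} \right)}}{3} + 1 + \frac{\pi}{3} + \log{\left(13 \right)}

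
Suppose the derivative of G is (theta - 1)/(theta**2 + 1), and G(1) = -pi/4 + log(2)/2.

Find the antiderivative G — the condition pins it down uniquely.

G(theta) = log(theta**2 + 1)/2 - atan(theta)

Differentiate the proposed G(theta) back; it has to land on the given G'(theta).
A general antiderivative is log(theta**2 + 1)/2 - atan(theta) + C.
The condition gives C = -pi/4 + log(2)/2 - (-pi/4 + log(2)/2) = 0.
So G(theta) = log(theta**2 + 1)/2 - atan(theta).
Check: d/dtheta[log(theta**2 + 1)/2 - atan(theta)] = (theta - 1)/(theta**2 + 1) = G'(theta).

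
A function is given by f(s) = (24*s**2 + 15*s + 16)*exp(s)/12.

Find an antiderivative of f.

An antiderivative is F(s) = (24*s**2 - 33*s + 49)*exp(s)/12.

f has the shape u'v + uv' for u = 2*s**2 - 11*s/4 + 49/12 and v = exp(s) — it is the derivative of the product u*v.
Check: d/ds[(24*s**2 - 33*s + 49)*exp(s)/12] = 2*s**2*exp(s) + 5*s*exp(s)/4 + 4*exp(s)/3, which equals f(s).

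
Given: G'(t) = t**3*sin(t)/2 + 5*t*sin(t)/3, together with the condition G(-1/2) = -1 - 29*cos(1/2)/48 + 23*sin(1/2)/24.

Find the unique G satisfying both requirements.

The integrand splits into summands that can be handled one at a time.
A general antiderivative is -t**3*cos(t)/2 + 3*t**2*sin(t)/2 + 4*t*cos(t)/3 - 4*sin(t)/3 + C.
The condition gives C = -1 - 29*cos(1/2)/48 + 23*sin(1/2)/24 - (-29*cos(1/2)/48 + 23*sin(1/2)/24) = -1.
So G(t) = -t**3*cos(t)/2 + 3*t**2*sin(t)/2 + 4*t*cos(t)/3 - 4*sin(t)/3 - 1.
Check: d/dt[-t**3*cos(t)/2 + 3*t**2*sin(t)/2 + 4*t*cos(t)/3 - 4*sin(t)/3 - 1] = t**3*sin(t)/2 + 5*t*sin(t)/3 = G'(t).

G(t) = -t**3*cos(t)/2 + 3*t**2*sin(t)/2 + 4*t*cos(t)/3 - 4*sin(t)/3 - 1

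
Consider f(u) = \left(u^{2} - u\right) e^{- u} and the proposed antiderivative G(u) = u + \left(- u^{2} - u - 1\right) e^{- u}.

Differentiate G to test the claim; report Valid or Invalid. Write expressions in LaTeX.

d/du[G] = \left(u^{2} - u + e^{u}\right) e^{- u}
d/du[G] - f(u) = 1 != 0.

Invalid: d/du[G] - f = 1, which is not 0.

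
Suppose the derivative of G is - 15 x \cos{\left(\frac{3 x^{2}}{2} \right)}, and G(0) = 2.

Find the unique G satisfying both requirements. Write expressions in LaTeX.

G(x) = 2 - 5 \sin{\left(\frac{3 x^{2}}{2} \right)}

G'(x) matches the chain-rule pattern g'(h)*h' with inner function h(x) = \frac{3 x^{2}}{2}; substituting u = h(x) collapses the integral.
A general antiderivative is - 5 \sin{\left(\frac{3 x^{2}}{2} \right)} + C.
The condition gives C = 2 - (0) = 2.
So G(x) = 2 - 5 \sin{\left(\frac{3 x^{2}}{2} \right)}.
Check: d/dx[2 - 5 \sin{\left(\frac{3 x^{2}}{2} \right)}] = - 15 x \cos{\left(\frac{3 x^{2}}{2} \right)} = G'(x).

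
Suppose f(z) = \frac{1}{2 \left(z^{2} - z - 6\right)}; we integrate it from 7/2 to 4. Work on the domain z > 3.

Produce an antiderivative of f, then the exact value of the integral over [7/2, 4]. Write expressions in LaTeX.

Factor the denominator (2 \left(z - 3\right) \left(z + 2\right)) and decompose: f = - \frac{1}{10 \left(z + 2\right)} + \frac{1}{10 \left(z - 3\right)}; each piece integrates to a log, atan, or power term.
F(z) = \frac{\log{\left(z - 3 \right)}}{10} - \frac{\log{\left(z + 2 \right)}}{10} is an antiderivative of f.
Check: d/dz[\frac{\log{\left(z - 3 \right)}}{10} - \frac{\log{\left(z + 2 \right)}}{10}] = \frac{1}{2 z^{2} - 2 z - 12}, which equals f(z).
F(4) = - \frac{\log{\left(6 \right)}}{10}; F(7/2) = - \frac{\log{\left(\frac{11}{2} \right)}}{10} - \frac{\log{\left(2 \right)}}{10}.
Integral = F(4) - F(7/2) = - \frac{\log{\left(6 \right)}}{10} + \frac{\log{\left(2 \right)}}{10} + \frac{\log{\left(\frac{11}{2} \right)}}{10}.

Antiderivative: F(z) = \frac{\log{\left(z - 3 \right)}}{10} - \frac{\log{\left(z + 2 \right)}}{10}; value = - \frac{\log{\left(6 \right)}}{10} + \frac{\log{\left(2 \right)}}{10} + \frac{\log{\left(\frac{11}{2} \right)}}{10}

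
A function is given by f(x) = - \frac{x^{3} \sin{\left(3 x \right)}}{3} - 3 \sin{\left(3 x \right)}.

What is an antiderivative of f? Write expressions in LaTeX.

An antiderivative is F(x) = \frac{x^{3} \cos{\left(3 x \right)}}{9} - \frac{x^{2} \sin{\left(3 x \right)}}{9} - \frac{2 x \cos{\left(3 x \right)}}{27} + \frac{2 \sin{\left(3 x \right)}}{81} + \cos{\left(3 x \right)}.

The integrand splits into summands that can be handled one at a time.
Check: d/dx[\frac{x^{3} \cos{\left(3 x \right)}}{9} - \frac{x^{2} \sin{\left(3 x \right)}}{9} - \frac{2 x \cos{\left(3 x \right)}}{27} + \frac{2 \sin{\left(3 x \right)}}{81} + \cos{\left(3 x \right)}] = - \frac{x^{3} \sin{\left(3 x \right)}}{3} - 3 \sin{\left(3 x \right)} = f(x).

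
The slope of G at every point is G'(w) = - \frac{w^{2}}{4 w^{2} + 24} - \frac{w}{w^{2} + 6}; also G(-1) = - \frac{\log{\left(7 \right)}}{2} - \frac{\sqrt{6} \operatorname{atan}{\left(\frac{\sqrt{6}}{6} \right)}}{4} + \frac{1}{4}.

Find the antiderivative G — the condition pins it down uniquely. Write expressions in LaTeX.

The integrand splits into summands that can be handled one at a time.
A general antiderivative is - \frac{w}{4} - \frac{\log{\left(w^{2} + 6 \right)}}{2} + \frac{\sqrt{6} \operatorname{atan}{\left(\frac{\sqrt{6} w}{6} \right)}}{4} + C.
The condition gives C = - \frac{\log{\left(7 \right)}}{2} - \frac{\sqrt{6} \operatorname{atan}{\left(\frac{\sqrt{6}}{6} \right)}}{4} + \frac{1}{4} - (- \frac{\log{\left(7 \right)}}{2} - \frac{\sqrt{6} \operatorname{atan}{\left(\frac{\sqrt{6}}{6} \right)}}{4} + \frac{1}{4}) = 0.
So G(w) = - \frac{w + 2 \log{\left(w^{2} + 6 \right)} - \sqrt{6} \operatorname{atan}{\left(\frac{\sqrt{6} w}{6} \right)}}{4}.
Check: d/dw[- \frac{w + 2 \log{\left(w^{2} + 6 \right)} - \sqrt{6} \operatorname{atan}{\left(\frac{\sqrt{6} w}{6} \right)}}{4}] = \frac{- w^{2} - 4 w}{4 w^{2} + 24}, which equals G'(w).

G(w) = - \frac{w + 2 \log{\left(w^{2} + 6 \right)} - \sqrt{6} \operatorname{atan}{\left(\frac{\sqrt{6} w}{6} \right)}}{4}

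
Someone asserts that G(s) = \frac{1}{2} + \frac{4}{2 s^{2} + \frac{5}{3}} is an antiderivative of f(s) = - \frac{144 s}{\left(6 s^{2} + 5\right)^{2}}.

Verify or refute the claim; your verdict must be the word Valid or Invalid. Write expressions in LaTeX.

Valid: G'(s) = f(s).

d/ds[G] = - \frac{144 s}{36 s^{4} + 60 s^{2} + 25}
This equals f(s) exactly, so the claim holds.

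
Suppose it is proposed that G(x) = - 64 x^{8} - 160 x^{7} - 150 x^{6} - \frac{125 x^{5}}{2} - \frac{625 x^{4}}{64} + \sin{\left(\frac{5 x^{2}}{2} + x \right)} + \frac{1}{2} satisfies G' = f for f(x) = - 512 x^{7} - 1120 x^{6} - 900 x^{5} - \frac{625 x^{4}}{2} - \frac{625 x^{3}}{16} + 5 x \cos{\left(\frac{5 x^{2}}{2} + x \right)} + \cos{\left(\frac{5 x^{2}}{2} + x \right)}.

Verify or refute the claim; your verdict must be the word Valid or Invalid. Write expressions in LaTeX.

d/dx[G] = - 512 x^{7} - 1120 x^{6} - 900 x^{5} - \frac{625 x^{4}}{2} - \frac{625 x^{3}}{16} + 5 x \cos{\left(\frac{5 x^{2}}{2} + x \right)} + \cos{\left(\frac{5 x^{2}}{2} + x \right)}
This equals f(x) exactly, so the claim holds.

Valid. The derivative of G reproduces f.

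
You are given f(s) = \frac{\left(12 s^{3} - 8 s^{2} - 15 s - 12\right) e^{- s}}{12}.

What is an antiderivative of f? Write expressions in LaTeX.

f has the shape u'v + uv' for u = - s^{3} - \frac{7 s^{2}}{3} - \frac{41 s}{12} - \frac{29}{12} and v = e^{- s} — it is the derivative of the product u*v.
Check: d/ds[- s^{3} e^{- s} - \frac{7 s^{2} e^{- s}}{3} - \frac{41 s e^{- s}}{12} - \frac{29 e^{- s}}{12}] = \frac{\left(12 s^{3} - 8 s^{2} - 15 s - 12\right) e^{- s}}{12} = f(s).

An antiderivative is F(s) = - s^{3} e^{- s} - \frac{7 s^{2} e^{- s}}{3} - \frac{41 s e^{- s}}{12} - \frac{29 e^{- s}}{12}.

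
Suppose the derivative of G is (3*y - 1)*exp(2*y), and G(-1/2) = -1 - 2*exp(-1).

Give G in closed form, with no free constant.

Recognize the product-rule pattern: G'(y) = u'v + uv' with u = 3*y/2 - 5/4, v = exp(2*y), so integration by parts undoes it.
A general antiderivative is (6*y - 5)*exp(2*y)/4 + C.
The condition gives C = -1 - 2*exp(-1) - (-2*exp(-1)) = -1.
So G(y) = ((6*y - 5)*exp(2*y) - 4)/4.
Check: d/dy[((6*y - 5)*exp(2*y) - 4)/4] = 3*y*exp(2*y) - exp(2*y), which equals G'(y).

G(y) = ((6*y - 5)*exp(2*y) - 4)/4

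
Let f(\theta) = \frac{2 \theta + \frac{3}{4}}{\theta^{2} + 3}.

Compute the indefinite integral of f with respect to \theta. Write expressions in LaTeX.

Whatever form F(\theta) takes, F'(\theta) = f(\theta) is non-negotiable.
Check: d/d\theta[\frac{4 \log{\left(\theta^{2} + 3 \right)} + \sqrt{3} \operatorname{atan}{\left(\frac{\sqrt{3} \theta}{3} \right)}}{4}] = \frac{8 \theta + 3}{4 \theta^{2} + 12}, which equals f(\theta).

F(\theta) = \frac{4 \log{\left(\theta^{2} + 3 \right)} + \sqrt{3} \operatorname{atan}{\left(\frac{\sqrt{3} \theta}{3} \right)}}{4} + C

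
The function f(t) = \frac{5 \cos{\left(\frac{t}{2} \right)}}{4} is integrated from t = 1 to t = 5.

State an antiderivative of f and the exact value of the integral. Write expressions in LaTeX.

An antiderivative F(t) passes only if d/dt[F] lands on f(t) exactly.
F(t) = \frac{5 \sin{\left(\frac{t}{2} \right)}}{2} is an antiderivative of f.
Check: d/dt[\frac{5 \sin{\left(\frac{t}{2} \right)}}{2}] = \frac{5 \cos{\left(\frac{t}{2} \right)}}{4} = f(t).
F(5) = \frac{5 \sin{\left(\frac{5}{2} \right)}}{2}; F(1) = \frac{5 \sin{\left(\frac{1}{2} \right)}}{2}.
Integral = F(5) - F(1) = - \frac{5 \sin{\left(\frac{1}{2} \right)}}{2} + \frac{5 \sin{\left(\frac{5}{2} \right)}}{2}.

Antiderivative: F(t) = \frac{5 \sin{\left(\frac{t}{2} \right)}}{2}; value = - \frac{5 \sin{\left(\frac{1}{2} \right)}}{2} + \frac{5 \sin{\left(\frac{5}{2} \right)}}{2}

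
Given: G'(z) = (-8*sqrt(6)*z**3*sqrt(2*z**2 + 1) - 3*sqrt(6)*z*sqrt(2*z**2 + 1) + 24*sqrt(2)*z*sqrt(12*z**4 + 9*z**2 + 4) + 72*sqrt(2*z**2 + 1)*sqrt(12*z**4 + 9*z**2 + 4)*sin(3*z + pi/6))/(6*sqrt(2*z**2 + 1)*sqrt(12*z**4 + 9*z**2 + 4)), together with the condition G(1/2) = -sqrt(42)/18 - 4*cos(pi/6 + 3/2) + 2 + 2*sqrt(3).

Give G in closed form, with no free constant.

G(z) = -(-36*sqrt(2)*sqrt(2*z**2 + 1) + sqrt(6)*sqrt(12*z**4 + 9*z**2 + 4) + 72*cos(3*z + pi/6) - 36)/18

The proposed G(z) is checked by its d/dz: the result must match the given G'(z).
A general antiderivative is 2*sqrt(4*z**2 + 2) - sqrt(2*z**4 + 3*z**2/2 + 2/3)/3 - 4*cos(3*z + pi/6) + C.
The condition gives C = -sqrt(42)/18 - 4*cos(pi/6 + 3/2) + 2 + 2*sqrt(3) - (-sqrt(42)/18 - 4*cos(pi/6 + 3/2) + 2*sqrt(3)) = 2.
So G(z) = -(-36*sqrt(2)*sqrt(2*z**2 + 1) + sqrt(6)*sqrt(12*z**4 + 9*z**2 + 4) + 72*cos(3*z + pi/6) - 36)/18.
Check: d/dz[-(-36*sqrt(2)*sqrt(2*z**2 + 1) + sqrt(6)*sqrt(12*z**4 + 9*z**2 + 4) + 72*cos(3*z + pi/6) - 36)/18] = (-8*sqrt(6)*z**3*sqrt(2*z**2 + 1) - 3*sqrt(6)*z*sqrt(2*z**2 + 1) + 24*sqrt(2)*z*sqrt(12*z**4 + 9*z**2 + 4) + 72*sqrt(2*z**2 + 1)*sqrt(12*z**4 + 9*z**2 + 4)*sin(3*z + pi/6))/(6*sqrt(2*z**2 + 1)*sqrt(12*z**4 + 9*z**2 + 4)) = G'(z).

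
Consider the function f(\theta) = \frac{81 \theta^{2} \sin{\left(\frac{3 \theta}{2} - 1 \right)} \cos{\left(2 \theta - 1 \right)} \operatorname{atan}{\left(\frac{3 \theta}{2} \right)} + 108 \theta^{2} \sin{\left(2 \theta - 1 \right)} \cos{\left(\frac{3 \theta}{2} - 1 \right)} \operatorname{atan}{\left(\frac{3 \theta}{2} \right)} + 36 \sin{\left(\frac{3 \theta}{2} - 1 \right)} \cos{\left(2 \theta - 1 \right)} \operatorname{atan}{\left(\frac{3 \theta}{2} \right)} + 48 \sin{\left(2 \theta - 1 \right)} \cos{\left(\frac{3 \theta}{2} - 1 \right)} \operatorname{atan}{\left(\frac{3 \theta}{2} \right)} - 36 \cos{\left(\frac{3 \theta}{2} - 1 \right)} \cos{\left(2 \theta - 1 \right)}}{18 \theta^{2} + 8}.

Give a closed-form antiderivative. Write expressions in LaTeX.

An antiderivative is F(\theta) = - 3 \cos{\left(\frac{3 \theta}{2} - 1 \right)} \cos{\left(2 \theta - 1 \right)} \operatorname{atan}{\left(\frac{3 \theta}{2} \right)}.

Whatever form F(\theta) takes, F'(\theta) = f(\theta) is non-negotiable.
Check: d/d\theta[- 3 \cos{\left(\frac{3 \theta}{2} - 1 \right)} \cos{\left(2 \theta - 1 \right)} \operatorname{atan}{\left(\frac{3 \theta}{2} \right)}] = \frac{81 \theta^{2} \sin{\left(\frac{3 \theta}{2} - 1 \right)} \cos{\left(2 \theta - 1 \right)} \operatorname{atan}{\left(\frac{3 \theta}{2} \right)} + 108 \theta^{2} \sin{\left(2 \theta - 1 \right)} \cos{\left(\frac{3 \theta}{2} - 1 \right)} \operatorname{atan}{\left(\frac{3 \theta}{2} \right)} + 36 \sin{\left(\frac{3 \theta}{2} - 1 \right)} \cos{\left(2 \theta - 1 \right)} \operatorname{atan}{\left(\frac{3 \theta}{2} \right)} + 48 \sin{\left(2 \theta - 1 \right)} \cos{\left(\frac{3 \theta}{2} - 1 \right)} \operatorname{atan}{\left(\frac{3 \theta}{2} \right)} - 36 \cos{\left(\frac{3 \theta}{2} - 1 \right)} \cos{\left(2 \theta - 1 \right)}}{18 \theta^{2} + 8} = f(\theta).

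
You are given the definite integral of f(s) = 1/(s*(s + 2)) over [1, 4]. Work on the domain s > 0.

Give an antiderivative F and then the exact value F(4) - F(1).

Antiderivative: F(s) = log(s)/2 - log(s + 2)/2; value = -log(6)/2 + log(3)/2 + log(4)/2

The denominator factors as s*(s + 2); partial fractions split f into directly integrable pieces: -1/(2*(s + 2)) + 1/(2*s).
F(s) = log(s)/2 - log(s + 2)/2 is an antiderivative of f.
Check: d/ds[log(s)/2 - log(s + 2)/2] = 1/(s**2 + 2*s), which equals f(s).
F(4) = -log(6)/2 + log(4)/2; F(1) = -log(3)/2.
Integral = F(4) - F(1) = -log(6)/2 + log(3)/2 + log(4)/2.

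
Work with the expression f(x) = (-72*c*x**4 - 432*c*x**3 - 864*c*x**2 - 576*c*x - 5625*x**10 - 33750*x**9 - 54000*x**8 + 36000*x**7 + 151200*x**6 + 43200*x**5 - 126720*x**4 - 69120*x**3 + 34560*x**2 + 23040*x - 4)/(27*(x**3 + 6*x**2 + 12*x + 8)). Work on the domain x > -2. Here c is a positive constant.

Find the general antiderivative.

F(x) = -4*c*x**2/3 - 2*(5*x**2/2 - 2)**4/3 + 2/(3*(3*x + 6)**2) + C

For F(x) to be correct the identity F'(x) - f(x) = 0 must hold.
Check: d/dx[-4*c*x**2/3 - 2*(5*x**2/2 - 2)**4/3 + 2/(3*(3*x + 6)**2)] = (-72*c*x**4 - 432*c*x**3 - 864*c*x**2 - 576*c*x - 5625*x**10 - 33750*x**9 - 54000*x**8 + 36000*x**7 + 151200*x**6 + 43200*x**5 - 126720*x**4 - 69120*x**3 + 34560*x**2 + 23040*x - 4)/(27*x**3 + 162*x**2 + 324*x + 216), which equals f(x).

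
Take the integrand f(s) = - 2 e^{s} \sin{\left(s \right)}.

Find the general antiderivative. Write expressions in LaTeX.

F(s) = - e^{s} \sin{\left(s \right)} + e^{s} \cos{\left(s \right)} + C

Any candidate F(s) must reproduce f(s) exactly when differentiated.
Check: d/ds[- e^{s} \sin{\left(s \right)} + e^{s} \cos{\left(s \right)}] = - 2 e^{s} \sin{\left(s \right)} = f(s).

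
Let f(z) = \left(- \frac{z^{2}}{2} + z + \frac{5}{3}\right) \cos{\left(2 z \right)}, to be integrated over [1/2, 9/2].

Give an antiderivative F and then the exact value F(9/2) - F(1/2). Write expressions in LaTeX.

Since d/dz undoes antidifferentiation here, F'(z) = f(z) is required of F(z).
F(z) = \frac{- 6 z^{2} \sin{\left(2 z \right)} + 12 z \sin{\left(2 z \right)} - 6 z \cos{\left(2 z \right)} + 23 \sin{\left(2 z \right)} + 6 \cos{\left(2 z \right)}}{24} is an antiderivative of f.
Check: d/dz[\frac{- 6 z^{2} \sin{\left(2 z \right)} + 12 z \sin{\left(2 z \right)} - 6 z \cos{\left(2 z \right)} + 23 \sin{\left(2 z \right)} + 6 \cos{\left(2 z \right)}}{24}] = - \frac{z^{2} \cos{\left(2 z \right)}}{2} + z \cos{\left(2 z \right)} + \frac{5 \cos{\left(2 z \right)}}{3}, which equals f(z).
F(9/2) = - \frac{89 \sin{\left(9 \right)}}{48} - \frac{7 \cos{\left(9 \right)}}{8}; F(1/2) = \frac{\cos{\left(1 \right)}}{8} + \frac{55 \sin{\left(1 \right)}}{48}.
Integral = F(9/2) - F(1/2) = - \frac{55 \sin{\left(1 \right)}}{48} - \frac{89 \sin{\left(9 \right)}}{48} - \frac{\cos{\left(1 \right)}}{8} - \frac{7 \cos{\left(9 \right)}}{8}.

Antiderivative: F(z) = \frac{- 6 z^{2} \sin{\left(2 z \right)} + 12 z \sin{\left(2 z \right)} - 6 z \cos{\left(2 z \right)} + 23 \sin{\left(2 z \right)} + 6 \cos{\left(2 z \right)}}{24}; value = - \frac{55 \sin{\left(1 \right)}}{48} - \frac{89 \sin{\left(9 \right)}}{48} - \frac{\cos{\left(1 \right)}}{8} - \frac{7 \cos{\left(9 \right)}}{8}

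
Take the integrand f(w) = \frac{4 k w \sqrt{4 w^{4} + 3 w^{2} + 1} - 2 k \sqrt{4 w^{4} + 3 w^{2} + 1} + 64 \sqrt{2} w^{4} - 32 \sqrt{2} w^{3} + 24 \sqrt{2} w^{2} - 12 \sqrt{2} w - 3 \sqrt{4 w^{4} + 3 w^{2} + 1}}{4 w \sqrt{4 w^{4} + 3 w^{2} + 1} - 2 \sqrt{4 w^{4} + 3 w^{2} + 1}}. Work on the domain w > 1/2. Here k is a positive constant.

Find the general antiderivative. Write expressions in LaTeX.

F(w) = \frac{4 k w + 8 \sqrt{2} \sqrt{4 w^{4} + 3 w^{2} + 1} - 3 \log{\left(2 w - 1 \right)}}{4} + C

A candidate is checked by its d/dw: the result must match f(w).
Check: d/dw[\frac{4 k w + 8 \sqrt{2} \sqrt{4 w^{4} + 3 w^{2} + 1} - 3 \log{\left(2 w - 1 \right)}}{4}] = \frac{4 k w \sqrt{4 w^{4} + 3 w^{2} + 1} - 2 k \sqrt{4 w^{4} + 3 w^{2} + 1} + 64 \sqrt{2} w^{4} - 32 \sqrt{2} w^{3} + 24 \sqrt{2} w^{2} - 12 \sqrt{2} w - 3 \sqrt{4 w^{4} + 3 w^{2} + 1}}{4 w \sqrt{4 w^{4} + 3 w^{2} + 1} - 2 \sqrt{4 w^{4} + 3 w^{2} + 1}} = f(w).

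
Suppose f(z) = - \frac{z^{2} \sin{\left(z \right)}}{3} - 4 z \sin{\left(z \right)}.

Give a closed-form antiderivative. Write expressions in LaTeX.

An antiderivative is F(z) = \frac{z^{2} \cos{\left(z \right)}}{3} - \frac{2 z \sin{\left(z \right)}}{3} + 4 z \cos{\left(z \right)} - 4 \sin{\left(z \right)} - \frac{2 \cos{\left(z \right)}}{3}.

Integrate term by term and add the pieces.
Check: d/dz[\frac{z^{2} \cos{\left(z \right)}}{3} - \frac{2 z \sin{\left(z \right)}}{3} + 4 z \cos{\left(z \right)} - 4 \sin{\left(z \right)} - \frac{2 \cos{\left(z \right)}}{3}] = - \frac{z^{2} \sin{\left(z \right)}}{3} - 4 z \sin{\left(z \right)} = f(z).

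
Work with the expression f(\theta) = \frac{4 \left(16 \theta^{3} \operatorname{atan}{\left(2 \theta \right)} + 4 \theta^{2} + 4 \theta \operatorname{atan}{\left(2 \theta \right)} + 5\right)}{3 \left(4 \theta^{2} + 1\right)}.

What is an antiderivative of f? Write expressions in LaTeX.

f has the shape u'v + uv' for u = \frac{8 \theta^{2}}{3} + \frac{10}{3} and v = \operatorname{atan}{\left(2 \theta \right)} — it is the derivative of the product u*v.
Check: d/d\theta[- \frac{2 \left(- 4 \theta^{2} - 5\right) \operatorname{atan}{\left(2 \theta \right)}}{3}] = \frac{64 \theta^{3} \operatorname{atan}{\left(2 \theta \right)} + 16 \theta^{2} + 16 \theta \operatorname{atan}{\left(2 \theta \right)} + 20}{12 \theta^{2} + 3}, which equals f(\theta).

An antiderivative is F(\theta) = - \frac{2 \left(- 4 \theta^{2} - 5\right) \operatorname{atan}{\left(2 \theta \right)}}{3}.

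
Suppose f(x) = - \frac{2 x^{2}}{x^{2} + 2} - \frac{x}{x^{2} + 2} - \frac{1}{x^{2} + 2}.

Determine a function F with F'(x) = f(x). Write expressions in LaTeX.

An antiderivative is F(x) = \frac{- 4 x - \log{\left(x^{2} + 2 \right)} + 3 \sqrt{2} \operatorname{atan}{\left(\frac{\sqrt{2} x}{2} \right)}}{2}.

The integrand splits into summands that can be handled one at a time.
Check: d/dx[\frac{- 4 x - \log{\left(x^{2} + 2 \right)} + 3 \sqrt{2} \operatorname{atan}{\left(\frac{\sqrt{2} x}{2} \right)}}{2}] = \frac{- 2 x^{2} - x - 1}{x^{2} + 2}, which equals f(x).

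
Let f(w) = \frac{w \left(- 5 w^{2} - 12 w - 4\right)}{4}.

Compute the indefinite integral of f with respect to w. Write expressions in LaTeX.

Recover f(w) by differentiating a candidate F(w); any mismatch rules it out.
Check: d/dw[\frac{w^{2} \left(- 5 w^{2} - 16 w - 8\right)}{16}] = - \frac{5 w^{3}}{4} - 3 w^{2} - w, which equals f(w).

F(w) = \frac{w^{2} \left(- 5 w^{2} - 16 w - 8\right)}{16} + C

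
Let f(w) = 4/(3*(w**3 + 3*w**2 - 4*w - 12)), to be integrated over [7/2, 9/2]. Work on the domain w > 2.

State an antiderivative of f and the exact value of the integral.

Antiderivative: F(w) = log(w - 2)/15 - log(w + 2)/3 + 4*log(w + 3)/15; value = -3*log(13/2)/5 - log(3/2)/15 + log(5/2)/15 + 4*log(15/2)/15 + log(11/2)/3

The denominator factors as 3*(w - 2)*(w + 2)*(w + 3); partial fractions split f into directly integrable pieces: 4/(15*(w + 3)) - 1/(3*(w + 2)) + 1/(15*(w - 2)).
F(w) = log(w - 2)/15 - log(w + 2)/3 + 4*log(w + 3)/15 is an antiderivative of f.
Check: d/dw[log(w - 2)/15 - log(w + 2)/3 + 4*log(w + 3)/15] = 4/(3*w**3 + 9*w**2 - 12*w - 36), which equals f(w).
F(9/2) = -log(13/2)/3 + log(5/2)/15 + 4*log(15/2)/15; F(7/2) = -log(11/2)/3 + log(3/2)/15 + 4*log(13/2)/15.
Integral = F(9/2) - F(7/2) = -3*log(13/2)/5 - log(3/2)/15 + log(5/2)/15 + 4*log(15/2)/15 + log(11/2)/3.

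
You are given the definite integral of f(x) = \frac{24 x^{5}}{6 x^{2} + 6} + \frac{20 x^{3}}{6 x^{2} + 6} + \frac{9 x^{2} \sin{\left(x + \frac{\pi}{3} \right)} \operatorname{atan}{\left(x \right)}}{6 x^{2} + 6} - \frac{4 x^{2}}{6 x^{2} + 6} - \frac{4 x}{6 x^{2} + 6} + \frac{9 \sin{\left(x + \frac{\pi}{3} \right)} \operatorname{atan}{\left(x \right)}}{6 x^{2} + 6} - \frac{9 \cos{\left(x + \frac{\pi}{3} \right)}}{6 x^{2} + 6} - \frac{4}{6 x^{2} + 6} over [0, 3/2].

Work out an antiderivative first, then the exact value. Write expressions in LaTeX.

Antiderivative: F(x) = x^{4} - \frac{x^{2}}{3} - \frac{2 x}{3} - \frac{3 \cos{\left(x + \frac{\pi}{3} \right)} \operatorname{atan}{\left(x \right)}}{2}; value = - \frac{3 \cos{\left(\frac{\pi}{3} + \frac{3}{2} \right)} \operatorname{atan}{\left(\frac{3}{2} \right)}}{2} + \frac{53}{16}

The integrand splits into summands that can be handled one at a time.
F(x) = x^{4} - \frac{x^{2}}{3} - \frac{2 x}{3} - \frac{3 \cos{\left(x + \frac{\pi}{3} \right)} \operatorname{atan}{\left(x \right)}}{2} is an antiderivative of f.
Check: d/dx[x^{4} - \frac{x^{2}}{3} - \frac{2 x}{3} - \frac{3 \cos{\left(x + \frac{\pi}{3} \right)} \operatorname{atan}{\left(x \right)}}{2}] = \frac{24 x^{5} + 20 x^{3} + 9 x^{2} \sin{\left(x + \frac{\pi}{3} \right)} \operatorname{atan}{\left(x \right)} - 4 x^{2} - 4 x + 9 \sin{\left(x + \frac{\pi}{3} \right)} \operatorname{atan}{\left(x \right)} - 9 \cos{\left(x + \frac{\pi}{3} \right)} - 4}{6 x^{2} + 6}, which equals f(x).
F(3/2) = - \frac{3 \cos{\left(\frac{\pi}{3} + \frac{3}{2} \right)} \operatorname{atan}{\left(\frac{3}{2} \right)}}{2} + \frac{53}{16}; F(0) = 0.
Integral = F(3/2) - F(0) = - \frac{3 \cos{\left(\frac{\pi}{3} + \frac{3}{2} \right)} \operatorname{atan}{\left(\frac{3}{2} \right)}}{2} + \frac{53}{16}.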